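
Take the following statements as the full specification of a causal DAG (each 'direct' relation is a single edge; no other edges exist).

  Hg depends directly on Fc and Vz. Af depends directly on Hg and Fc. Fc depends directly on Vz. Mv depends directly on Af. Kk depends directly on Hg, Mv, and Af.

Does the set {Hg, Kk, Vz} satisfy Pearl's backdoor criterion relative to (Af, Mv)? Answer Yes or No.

Backdoor paths from Af to Mv (paths whose first edge points into Af):
  P1: Af <- Fc <- Vz -> Hg -> Kk <- Mv
  P2: Af <- Fc -> Hg -> Kk <- Mv
  P3: Af <- Hg -> Kk <- Mv
Condition 1 (no descendant of Af in the set): FAILS — Kk is a descendant of Af.
Condition 2 (every backdoor path blocked by {Hg, Kk, Vz}):
  P1: blocked at fork node Vz ∈ conditioning set.
  P2: blocked at chain node Hg ∈ conditioning set.
  P3: blocked at fork node Hg ∈ conditioning set.
{Hg, Kk, Vz} does not satisfy the backdoor criterion.

No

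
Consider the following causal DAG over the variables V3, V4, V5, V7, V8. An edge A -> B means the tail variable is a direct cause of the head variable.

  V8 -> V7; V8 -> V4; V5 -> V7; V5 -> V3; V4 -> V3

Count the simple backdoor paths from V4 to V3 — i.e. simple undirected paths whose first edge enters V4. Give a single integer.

A backdoor path from V4 to V3 is any simple undirected path whose first edge points into V4 (i.e. leaves V4 via a parent).
Parents of V4: {V8}.
Enumerating:
  P1: V4 <- V8 -> V7 <- V5 -> V3
That exhausts the simple backdoor paths. Count: 1.

1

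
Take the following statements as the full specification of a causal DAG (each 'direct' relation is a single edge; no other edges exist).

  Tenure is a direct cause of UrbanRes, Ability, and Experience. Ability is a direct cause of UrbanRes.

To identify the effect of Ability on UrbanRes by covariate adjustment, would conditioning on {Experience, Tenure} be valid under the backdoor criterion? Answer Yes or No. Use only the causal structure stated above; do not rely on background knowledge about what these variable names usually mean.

Backdoor paths from Ability to UrbanRes (paths whose first edge points into Ability):
  P1: Ability <- Tenure -> UrbanRes
Condition 1 (no descendant of Ability in the set): holds — descendants of Ability are {UrbanRes}; none are in {Experience, Tenure}.
Condition 2 (every backdoor path blocked by {Experience, Tenure}):
  P1: blocked at fork node Tenure ∈ conditioning set.
{Experience, Tenure} satisfies the backdoor criterion.

Yes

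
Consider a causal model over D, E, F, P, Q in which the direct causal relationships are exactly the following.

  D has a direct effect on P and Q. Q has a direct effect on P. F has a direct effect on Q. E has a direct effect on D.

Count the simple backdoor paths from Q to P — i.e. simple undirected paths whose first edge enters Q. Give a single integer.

A backdoor path from Q to P is any simple undirected path whose first edge points into Q (i.e. leaves Q via a parent).
Parents of Q: {D, F}.
Enumerating:
  P1: Q <- D -> P
That exhausts the simple backdoor paths. Count: 1.

1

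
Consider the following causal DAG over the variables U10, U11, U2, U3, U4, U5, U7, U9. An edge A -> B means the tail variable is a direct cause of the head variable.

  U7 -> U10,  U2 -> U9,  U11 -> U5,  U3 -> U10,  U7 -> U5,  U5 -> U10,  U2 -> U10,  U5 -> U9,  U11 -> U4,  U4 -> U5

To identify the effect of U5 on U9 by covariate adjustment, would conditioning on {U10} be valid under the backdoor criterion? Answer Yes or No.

No

Backdoor paths from U5 to U9 (paths whose first edge points into U5):
  P1: U5 <- U7 -> U10 <- U2 -> U9
Condition 1 (no descendant of U5 in the set): FAILS — U10 is a descendant of U5.
Condition 2 (every backdoor path blocked by {U10}):
  P1: open — collider(s) U10 are conditioned on (or have a conditioned descendant) and no non-collider on the path is in the set.
{U10} does not satisfy the backdoor criterion.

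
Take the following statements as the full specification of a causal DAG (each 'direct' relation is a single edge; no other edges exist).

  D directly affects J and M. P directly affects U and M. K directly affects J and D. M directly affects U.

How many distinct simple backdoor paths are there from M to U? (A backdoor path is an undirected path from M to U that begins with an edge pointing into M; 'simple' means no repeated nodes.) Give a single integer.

A backdoor path from M to U is any simple undirected path whose first edge points into M (i.e. leaves M via a parent).
Parents of M: {D, P}.
Enumerating:
  P1: M <- P -> U
That exhausts the simple backdoor paths. Count: 1.

1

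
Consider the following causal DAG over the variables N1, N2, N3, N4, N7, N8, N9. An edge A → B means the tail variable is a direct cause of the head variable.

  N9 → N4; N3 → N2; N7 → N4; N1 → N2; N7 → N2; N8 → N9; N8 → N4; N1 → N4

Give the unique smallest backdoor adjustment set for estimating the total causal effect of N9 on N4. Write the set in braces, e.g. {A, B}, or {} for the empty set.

Variables eligible for adjustment (non-descendants of N9, excluding N9 and N4): {N1, N2, N3, N7, N8}.
Backdoor paths from N9 to N4:
  P1: N9 <- N8 -> N4
The empty set is not sufficient: P1 (N9 <- N8 -> N4) has no collider blocking it and no conditioned non-collider, so it is open.
Try {N8}:
  P1: blocked at fork node N8 ∈ conditioning set.
{N8} contains no descendant of N9 and blocks every backdoor path.
No other singleton works — e.g. {N7} leaves P1 open — so {N8} is the unique smallest valid adjustment set.

{N8}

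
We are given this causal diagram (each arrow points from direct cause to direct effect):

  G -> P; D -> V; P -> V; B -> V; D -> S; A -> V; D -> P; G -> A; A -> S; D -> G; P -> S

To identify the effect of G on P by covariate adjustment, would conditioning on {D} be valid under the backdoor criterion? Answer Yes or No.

Yes

Backdoor paths from G to P (paths whose first edge points into G):
  P1: G <- D -> P
  P2: G <- D -> S <- P
  P3: G <- D -> S <- A -> V <- P
  P4: G <- D -> V <- P
  P5: G <- D -> V <- A -> S <- P
Condition 1 (no descendant of G in the set): holds — descendants of G are {A, P, S, V}; none are in {D}.
Condition 2 (every backdoor path blocked by {D}):
  P1: blocked at fork node D ∈ conditioning set.
  P2: blocked at fork node D ∈ conditioning set.
  P3: blocked at fork node D ∈ conditioning set.
  P4: blocked at fork node D ∈ conditioning set.
  P5: blocked at fork node D ∈ conditioning set.
{D} satisfies the backdoor criterion.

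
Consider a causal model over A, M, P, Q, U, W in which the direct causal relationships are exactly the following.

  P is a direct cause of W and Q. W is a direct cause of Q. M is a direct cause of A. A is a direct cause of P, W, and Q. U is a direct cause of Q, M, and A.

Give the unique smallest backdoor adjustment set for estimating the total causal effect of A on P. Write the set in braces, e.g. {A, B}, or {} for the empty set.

{}

Variables eligible for adjustment (non-descendants of A, excluding A and P): {M, U}.
Backdoor paths from A to P:
  P1: A <- U -> Q <- P
  P2: A <- U -> Q <- W <- P
  P3: A <- M <- U -> Q <- P
  P4: A <- M <- U -> Q <- W <- P
Each backdoor path contains an unconditioned collider, so every path is already blocked with the empty conditioning set:
  P1: blocked at collider Q (neither it nor any descendant is in the conditioning set).
  P2: blocked at collider Q (neither it nor any descendant is in the conditioning set).
  P3: blocked at collider Q (neither it nor any descendant is in the conditioning set).
  P4: blocked at collider Q (neither it nor any descendant is in the conditioning set).
The empty set is therefore the unique smallest valid set.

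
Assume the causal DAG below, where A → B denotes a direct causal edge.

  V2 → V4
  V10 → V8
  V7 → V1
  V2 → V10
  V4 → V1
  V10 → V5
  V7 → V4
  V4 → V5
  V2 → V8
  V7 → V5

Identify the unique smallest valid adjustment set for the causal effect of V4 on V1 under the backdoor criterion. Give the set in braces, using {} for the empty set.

{V7}

Variables eligible for adjustment (non-descendants of V4, excluding V4 and V1): {V10, V2, V7, V8}.
Backdoor paths from V4 to V1:
  P1: V4 <- V2 -> V10 -> V5 <- V7 -> V1
  P2: V4 <- V2 -> V8 <- V10 -> V5 <- V7 -> V1
  P3: V4 <- V7 -> V1
The empty set is not sufficient: P3 (V4 <- V7 -> V1) has no collider blocking it and no conditioned non-collider, so it is open.
Try {V7}:
  P1: blocked at collider V5 (neither it nor any descendant is in the conditioning set).
  P2: blocked at collider V8 (neither it nor any descendant is in the conditioning set).
  P3: blocked at fork node V7 ∈ conditioning set.
{V7} contains no descendant of V4 and blocks every backdoor path.
No other singleton works — e.g. {V2} leaves P3 open — so {V7} is the unique smallest valid adjustment set.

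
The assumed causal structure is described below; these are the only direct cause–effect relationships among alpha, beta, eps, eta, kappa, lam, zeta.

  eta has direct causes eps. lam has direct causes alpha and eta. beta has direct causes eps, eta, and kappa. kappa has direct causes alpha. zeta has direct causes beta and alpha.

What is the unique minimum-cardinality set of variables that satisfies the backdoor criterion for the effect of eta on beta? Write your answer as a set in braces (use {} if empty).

Variables eligible for adjustment (non-descendants of eta, excluding eta and beta): {alpha, eps, kappa}.
Backdoor paths from eta to beta:
  P1: eta <- eps -> beta
The empty set is not sufficient: P1 (eta <- eps -> beta) has no collider blocking it and no conditioned non-collider, so it is open.
Try {eps}:
  P1: blocked at fork node eps ∈ conditioning set.
{eps} contains no descendant of eta and blocks every backdoor path.
No other singleton works — e.g. {alpha} leaves P1 open — so {eps} is the unique smallest valid adjustment set.

{eps}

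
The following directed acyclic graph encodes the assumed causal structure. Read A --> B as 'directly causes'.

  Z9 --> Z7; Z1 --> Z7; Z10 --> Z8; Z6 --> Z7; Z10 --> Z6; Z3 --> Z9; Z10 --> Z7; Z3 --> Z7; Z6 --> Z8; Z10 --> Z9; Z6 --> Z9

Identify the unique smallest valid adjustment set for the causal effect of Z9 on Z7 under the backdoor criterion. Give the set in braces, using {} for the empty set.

Variables eligible for adjustment (non-descendants of Z9, excluding Z9 and Z7): {Z1, Z10, Z3, Z6, Z8}.
Backdoor paths from Z9 to Z7:
  P1: Z9 <- Z10 -> Z6 -> Z7
  P2: Z9 <- Z10 -> Z8 <- Z6 -> Z7
  P3: Z9 <- Z10 -> Z7
  P4: Z9 <- Z3 -> Z7
  P5: Z9 <- Z6 <- Z10 -> Z7
  P6: Z9 <- Z6 -> Z8 <- Z10 -> Z7
  P7: Z9 <- Z6 -> Z7
The empty set is not sufficient: P1 (Z9 <- Z10 -> Z6 -> Z7) has no collider blocking it and no conditioned non-collider, so it is open.
Try {Z10, Z3, Z6}:
  P1: blocked at fork node Z10 ∈ conditioning set.
  P2: blocked at fork node Z10 ∈ conditioning set.
  P3: blocked at fork node Z10 ∈ conditioning set.
  P4: blocked at fork node Z3 ∈ conditioning set.
  P5: blocked at chain node Z6 ∈ conditioning set.
  P6: blocked at fork node Z6 ∈ conditioning set.
  P7: blocked at fork node Z6 ∈ conditioning set.
{Z10, Z3, Z6} contains no descendant of Z9 and blocks every backdoor path.
Every element of {Z10, Z3, Z6} is needed (dropping Z10 leaves P3 open; dropping Z3 leaves P4 open; dropping Z6 leaves P7 open), so no proper subset is valid.
Among all size-3 subsets of the eligible variables, only {Z10, Z3, Z6} blocks every backdoor path, so it is the unique smallest valid adjustment set.

{Z10, Z3, Z6}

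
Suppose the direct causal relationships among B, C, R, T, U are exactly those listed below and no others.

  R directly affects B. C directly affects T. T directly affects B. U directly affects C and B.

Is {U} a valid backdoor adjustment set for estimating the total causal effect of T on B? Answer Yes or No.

Yes

Backdoor paths from T to B (paths whose first edge points into T):
  P1: T <- C <- U -> B
Condition 1 (no descendant of T in the set): holds — descendants of T are {B}; none are in {U}.
Condition 2 (every backdoor path blocked by {U}):
  P1: blocked at fork node U ∈ conditioning set.
{U} satisfies the backdoor criterion.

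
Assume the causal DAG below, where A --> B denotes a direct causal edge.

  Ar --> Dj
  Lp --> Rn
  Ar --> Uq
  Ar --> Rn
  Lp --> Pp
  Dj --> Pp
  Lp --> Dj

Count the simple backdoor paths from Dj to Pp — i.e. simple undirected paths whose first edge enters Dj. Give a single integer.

A backdoor path from Dj to Pp is any simple undirected path whose first edge points into Dj (i.e. leaves Dj via a parent).
Parents of Dj: {Ar, Lp}.
Enumerating:
  P1: Dj <- Ar -> Rn <- Lp -> Pp
  P2: Dj <- Lp -> Pp
That exhausts the simple backdoor paths. Count: 2.

2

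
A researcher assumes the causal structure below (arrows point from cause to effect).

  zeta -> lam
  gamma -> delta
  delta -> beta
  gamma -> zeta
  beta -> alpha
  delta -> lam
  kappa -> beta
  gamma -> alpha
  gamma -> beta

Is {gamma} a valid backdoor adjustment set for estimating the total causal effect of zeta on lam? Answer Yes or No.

Backdoor paths from zeta to lam (paths whose first edge points into zeta):
  P1: zeta <- gamma -> delta -> lam
  P2: zeta <- gamma -> beta <- delta -> lam
  P3: zeta <- gamma -> alpha <- beta <- delta -> lam
Condition 1 (no descendant of zeta in the set): holds — descendants of zeta are {lam}; none are in {gamma}.
Condition 2 (every backdoor path blocked by {gamma}):
  P1: blocked at fork node gamma ∈ conditioning set.
  P2: blocked at fork node gamma ∈ conditioning set.
  P3: blocked at fork node gamma ∈ conditioning set.
{gamma} satisfies the backdoor criterion.

Yes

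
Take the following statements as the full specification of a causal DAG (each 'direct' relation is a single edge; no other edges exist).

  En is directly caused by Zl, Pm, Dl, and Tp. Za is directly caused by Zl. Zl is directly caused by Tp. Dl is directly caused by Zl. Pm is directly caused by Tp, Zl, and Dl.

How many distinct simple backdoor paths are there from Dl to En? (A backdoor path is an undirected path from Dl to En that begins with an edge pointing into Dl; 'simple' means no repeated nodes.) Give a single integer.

5

A backdoor path from Dl to En is any simple undirected path whose first edge points into Dl (i.e. leaves Dl via a parent).
Parents of Dl: {Zl}.
Enumerating:
  P1: Dl <- Zl <- Tp -> Pm -> En
  P2: Dl <- Zl <- Tp -> En
  P3: Dl <- Zl -> Pm <- Tp -> En
  P4: Dl <- Zl -> Pm -> En
  P5: Dl <- Zl -> En
That exhausts the simple backdoor paths. Count: 5.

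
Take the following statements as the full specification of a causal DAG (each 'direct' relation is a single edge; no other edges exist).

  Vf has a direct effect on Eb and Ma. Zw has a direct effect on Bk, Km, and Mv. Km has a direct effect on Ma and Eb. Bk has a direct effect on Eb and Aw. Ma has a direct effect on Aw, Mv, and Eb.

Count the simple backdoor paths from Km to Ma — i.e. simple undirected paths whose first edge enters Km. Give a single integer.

A backdoor path from Km to Ma is any simple undirected path whose first edge points into Km (i.e. leaves Km via a parent).
Parents of Km: {Zw}.
Enumerating:
  P1: Km <- Zw -> Bk -> Aw <- Ma
  P2: Km <- Zw -> Bk -> Eb <- Vf -> Ma
  P3: Km <- Zw -> Bk -> Eb <- Ma
  P4: Km <- Zw -> Mv <- Ma
That exhausts the simple backdoor paths. Count: 4.

4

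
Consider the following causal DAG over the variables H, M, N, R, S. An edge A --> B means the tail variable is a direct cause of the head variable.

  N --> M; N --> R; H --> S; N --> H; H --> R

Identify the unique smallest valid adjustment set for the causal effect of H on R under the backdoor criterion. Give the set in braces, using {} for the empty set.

{N}

Variables eligible for adjustment (non-descendants of H, excluding H and R): {M, N}.
Backdoor paths from H to R:
  P1: H <- N -> R
The empty set is not sufficient: P1 (H <- N -> R) has no collider blocking it and no conditioned non-collider, so it is open.
Try {N}:
  P1: blocked at fork node N ∈ conditioning set.
{N} contains no descendant of H and blocks every backdoor path.
No other singleton works — e.g. {M} leaves P1 open — so {N} is the unique smallest valid adjustment set.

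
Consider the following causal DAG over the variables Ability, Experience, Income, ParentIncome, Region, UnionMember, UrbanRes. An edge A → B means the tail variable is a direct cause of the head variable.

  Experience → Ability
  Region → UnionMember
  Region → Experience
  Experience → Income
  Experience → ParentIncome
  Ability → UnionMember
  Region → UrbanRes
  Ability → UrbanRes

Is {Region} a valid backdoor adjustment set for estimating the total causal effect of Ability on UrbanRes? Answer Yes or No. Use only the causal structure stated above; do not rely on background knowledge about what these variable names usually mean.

Backdoor paths from Ability to UrbanRes (paths whose first edge points into Ability):
  P1: Ability <- Experience <- Region -> UrbanRes
Condition 1 (no descendant of Ability in the set): holds — descendants of Ability are {UnionMember, UrbanRes}; none are in {Region}.
Condition 2 (every backdoor path blocked by {Region}):
  P1: blocked at fork node Region ∈ conditioning set.
{Region} satisfies the backdoor criterion.

Yes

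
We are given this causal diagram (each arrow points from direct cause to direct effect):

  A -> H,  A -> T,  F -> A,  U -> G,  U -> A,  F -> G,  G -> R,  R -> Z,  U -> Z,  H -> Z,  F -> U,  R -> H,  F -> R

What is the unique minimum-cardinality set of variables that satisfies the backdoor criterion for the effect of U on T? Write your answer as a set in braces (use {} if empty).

Variables eligible for adjustment (non-descendants of U, excluding U and T): {F}.
Backdoor paths from U to T:
  P1: U <- F -> G -> R -> H <- A -> T
  P2: U <- F -> G -> R -> Z <- H <- A -> T
  P3: U <- F -> A -> T
  P4: U <- F -> R -> H <- A -> T
  P5: U <- F -> R -> Z <- H <- A -> T
The empty set is not sufficient: P3 (U <- F -> A -> T) has no collider blocking it and no conditioned non-collider, so it is open.
Try {F}:
  P1: blocked at fork node F ∈ conditioning set.
  P2: blocked at fork node F ∈ conditioning set.
  P3: blocked at fork node F ∈ conditioning set.
  P4: blocked at fork node F ∈ conditioning set.
  P5: blocked at fork node F ∈ conditioning set.
{F} contains no descendant of U and blocks every backdoor path.
{F} is the unique smallest valid adjustment set.

{F}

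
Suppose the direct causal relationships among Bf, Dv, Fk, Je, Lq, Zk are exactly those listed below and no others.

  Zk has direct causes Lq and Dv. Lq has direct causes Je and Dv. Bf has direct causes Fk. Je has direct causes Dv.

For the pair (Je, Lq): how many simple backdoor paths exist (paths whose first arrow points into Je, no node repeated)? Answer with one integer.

2

A backdoor path from Je to Lq is any simple undirected path whose first edge points into Je (i.e. leaves Je via a parent).
Parents of Je: {Dv}.
Enumerating:
  P1: Je <- Dv -> Lq
  P2: Je <- Dv -> Zk <- Lq
That exhausts the simple backdoor paths. Count: 2.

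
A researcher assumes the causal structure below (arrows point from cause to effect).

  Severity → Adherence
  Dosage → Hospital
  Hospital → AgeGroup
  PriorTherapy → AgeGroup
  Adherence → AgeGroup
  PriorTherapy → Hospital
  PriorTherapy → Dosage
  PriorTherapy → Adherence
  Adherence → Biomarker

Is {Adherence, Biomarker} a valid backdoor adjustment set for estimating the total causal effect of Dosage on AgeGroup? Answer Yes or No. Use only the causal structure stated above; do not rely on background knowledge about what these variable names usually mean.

Backdoor paths from Dosage to AgeGroup (paths whose first edge points into Dosage):
  P1: Dosage <- PriorTherapy -> Adherence -> AgeGroup
  P2: Dosage <- PriorTherapy -> Hospital -> AgeGroup
  P3: Dosage <- PriorTherapy -> AgeGroup
Condition 1 (no descendant of Dosage in the set): holds — descendants of Dosage are {AgeGroup, Hospital}; none are in {Adherence, Biomarker}.
Condition 2 (every backdoor path blocked by {Adherence, Biomarker}):
  P1: blocked at chain node Adherence ∈ conditioning set.
  P2: open — no interior node is in the conditioning set.
  P3: open — no interior node is in the conditioning set.
{Adherence, Biomarker} does not satisfy the backdoor criterion.

No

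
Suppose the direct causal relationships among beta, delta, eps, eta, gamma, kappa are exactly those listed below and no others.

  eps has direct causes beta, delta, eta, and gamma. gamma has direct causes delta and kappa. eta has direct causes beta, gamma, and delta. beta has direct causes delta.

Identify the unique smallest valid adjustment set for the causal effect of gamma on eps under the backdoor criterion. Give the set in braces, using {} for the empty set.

{delta}

Variables eligible for adjustment (non-descendants of gamma, excluding gamma and eps): {beta, delta, kappa}.
Backdoor paths from gamma to eps:
  P1: gamma <- delta -> beta -> eta -> eps
  P2: gamma <- delta -> beta -> eps
  P3: gamma <- delta -> eta <- beta -> eps
  P4: gamma <- delta -> eta -> eps
  P5: gamma <- delta -> eps
The empty set is not sufficient: P1 (gamma <- delta -> beta -> eta -> eps) has no collider blocking it and no conditioned non-collider, so it is open.
Try {delta}:
  P1: blocked at fork node delta ∈ conditioning set.
  P2: blocked at fork node delta ∈ conditioning set.
  P3: blocked at fork node delta ∈ conditioning set.
  P4: blocked at fork node delta ∈ conditioning set.
  P5: blocked at fork node delta ∈ conditioning set.
{delta} contains no descendant of gamma and blocks every backdoor path.
No other singleton works — e.g. {kappa} leaves P1 open — so {delta} is the unique smallest valid adjustment set.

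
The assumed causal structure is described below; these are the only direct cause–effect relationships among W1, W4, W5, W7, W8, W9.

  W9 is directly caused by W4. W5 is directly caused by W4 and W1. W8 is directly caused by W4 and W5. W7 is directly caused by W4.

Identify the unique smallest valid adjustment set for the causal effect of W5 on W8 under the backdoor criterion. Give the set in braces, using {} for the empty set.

Variables eligible for adjustment (non-descendants of W5, excluding W5 and W8): {W1, W4, W7, W9}.
Backdoor paths from W5 to W8:
  P1: W5 <- W4 -> W8
The empty set is not sufficient: P1 (W5 <- W4 -> W8) has no collider blocking it and no conditioned non-collider, so it is open.
Try {W4}:
  P1: blocked at fork node W4 ∈ conditioning set.
{W4} contains no descendant of W5 and blocks every backdoor path.
No other singleton works — e.g. {W1} leaves P1 open — so {W4} is the unique smallest valid adjustment set.

{W4}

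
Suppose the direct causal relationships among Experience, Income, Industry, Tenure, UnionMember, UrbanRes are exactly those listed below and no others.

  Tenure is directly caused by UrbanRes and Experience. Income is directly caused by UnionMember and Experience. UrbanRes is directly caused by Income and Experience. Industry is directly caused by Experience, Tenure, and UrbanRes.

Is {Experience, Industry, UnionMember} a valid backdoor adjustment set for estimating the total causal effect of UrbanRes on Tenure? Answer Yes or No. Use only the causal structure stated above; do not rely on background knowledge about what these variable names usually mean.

Backdoor paths from UrbanRes to Tenure (paths whose first edge points into UrbanRes):
  P1: UrbanRes <- Experience -> Tenure
  P2: UrbanRes <- Experience -> Industry <- Tenure
  P3: UrbanRes <- Income <- Experience -> Tenure
  P4: UrbanRes <- Income <- Experience -> Industry <- Tenure
Condition 1 (no descendant of UrbanRes in the set): FAILS — Industry is a descendant of UrbanRes.
Condition 2 (every backdoor path blocked by {Experience, Industry, UnionMember}):
  P1: blocked at fork node Experience ∈ conditioning set.
  P2: blocked at fork node Experience ∈ conditioning set.
  P3: blocked at fork node Experience ∈ conditioning set.
  P4: blocked at fork node Experience ∈ conditioning set.
{Experience, Industry, UnionMember} does not satisfy the backdoor criterion.

No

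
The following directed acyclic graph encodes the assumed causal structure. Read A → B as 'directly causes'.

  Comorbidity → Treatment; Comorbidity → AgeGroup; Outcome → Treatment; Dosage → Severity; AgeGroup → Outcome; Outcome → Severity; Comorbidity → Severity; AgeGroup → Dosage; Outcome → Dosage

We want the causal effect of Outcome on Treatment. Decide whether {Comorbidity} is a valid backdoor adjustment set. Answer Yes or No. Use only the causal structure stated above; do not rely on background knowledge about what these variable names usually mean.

Backdoor paths from Outcome to Treatment (paths whose first edge points into Outcome):
  P1: Outcome <- AgeGroup <- Comorbidity -> Treatment
  P2: Outcome <- AgeGroup -> Dosage -> Severity <- Comorbidity -> Treatment
Condition 1 (no descendant of Outcome in the set): holds — descendants of Outcome are {Dosage, Severity, Treatment}; none are in {Comorbidity}.
Condition 2 (every backdoor path blocked by {Comorbidity}):
  P1: blocked at fork node Comorbidity ∈ conditioning set.
  P2: blocked at collider Severity (neither it nor any descendant is in the conditioning set).
{Comorbidity} satisfies the backdoor criterion.

Yes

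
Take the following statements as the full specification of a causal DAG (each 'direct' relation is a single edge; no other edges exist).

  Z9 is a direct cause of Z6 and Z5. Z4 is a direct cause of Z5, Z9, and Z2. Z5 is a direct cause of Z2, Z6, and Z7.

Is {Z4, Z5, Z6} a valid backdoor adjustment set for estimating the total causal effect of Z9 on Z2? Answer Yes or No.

Backdoor paths from Z9 to Z2 (paths whose first edge points into Z9):
  P1: Z9 <- Z4 -> Z5 -> Z2
  P2: Z9 <- Z4 -> Z2
Condition 1 (no descendant of Z9 in the set): FAILS — Z5 and Z6 are descendants of Z9.
Condition 2 (every backdoor path blocked by {Z4, Z5, Z6}):
  P1: blocked at fork node Z4 ∈ conditioning set.
  P2: blocked at fork node Z4 ∈ conditioning set.
{Z4, Z5, Z6} does not satisfy the backdoor criterion.

No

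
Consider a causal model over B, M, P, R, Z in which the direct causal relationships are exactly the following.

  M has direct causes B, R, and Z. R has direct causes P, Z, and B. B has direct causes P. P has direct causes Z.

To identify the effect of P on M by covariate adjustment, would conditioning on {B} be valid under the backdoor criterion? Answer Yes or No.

Backdoor paths from P to M (paths whose first edge points into P):
  P1: P <- Z -> R <- B -> M
  P2: P <- Z -> R -> M
  P3: P <- Z -> M
Condition 1 (no descendant of P in the set): FAILS — B is a descendant of P.
Condition 2 (every backdoor path blocked by {B}):
  P1: blocked at collider R (neither it nor any descendant is in the conditioning set).
  P2: open — no interior node is in the conditioning set.
  P3: open — no interior node is in the conditioning set.
{B} does not satisfy the backdoor criterion.

No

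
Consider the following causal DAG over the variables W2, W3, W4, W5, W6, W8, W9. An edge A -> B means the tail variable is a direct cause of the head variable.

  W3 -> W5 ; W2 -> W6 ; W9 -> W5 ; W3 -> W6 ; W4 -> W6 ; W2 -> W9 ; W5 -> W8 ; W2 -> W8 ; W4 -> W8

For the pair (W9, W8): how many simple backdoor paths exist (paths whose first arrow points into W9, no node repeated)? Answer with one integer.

A backdoor path from W9 to W8 is any simple undirected path whose first edge points into W9 (i.e. leaves W9 via a parent).
Parents of W9: {W2}.
Enumerating:
  P1: W9 <- W2 -> W6 <- W4 -> W8
  P2: W9 <- W2 -> W6 <- W3 -> W5 -> W8
  P3: W9 <- W2 -> W8
That exhausts the simple backdoor paths. Count: 3.

3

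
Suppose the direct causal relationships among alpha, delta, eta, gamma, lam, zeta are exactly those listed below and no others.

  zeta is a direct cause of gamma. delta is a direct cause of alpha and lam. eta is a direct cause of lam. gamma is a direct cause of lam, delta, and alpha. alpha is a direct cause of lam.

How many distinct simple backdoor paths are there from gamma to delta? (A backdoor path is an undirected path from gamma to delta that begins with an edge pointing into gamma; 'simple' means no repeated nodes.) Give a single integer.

A backdoor path from gamma to delta is any simple undirected path whose first edge points into gamma (i.e. leaves gamma via a parent).
Parents of gamma: {zeta}.
No simple path from any parent of gamma reaches delta without revisiting gamma, so there are no backdoor paths.

0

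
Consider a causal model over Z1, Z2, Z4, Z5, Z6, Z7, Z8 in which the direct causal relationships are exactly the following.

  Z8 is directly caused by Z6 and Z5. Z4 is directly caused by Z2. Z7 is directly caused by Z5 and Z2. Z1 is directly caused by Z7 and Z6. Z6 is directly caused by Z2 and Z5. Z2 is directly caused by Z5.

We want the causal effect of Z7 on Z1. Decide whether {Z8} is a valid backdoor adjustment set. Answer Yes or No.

Backdoor paths from Z7 to Z1 (paths whose first edge points into Z7):
  P1: Z7 <- Z5 -> Z2 -> Z6 -> Z1
  P2: Z7 <- Z5 -> Z6 -> Z1
  P3: Z7 <- Z5 -> Z8 <- Z6 -> Z1
  P4: Z7 <- Z2 <- Z5 -> Z6 -> Z1
  P5: Z7 <- Z2 <- Z5 -> Z8 <- Z6 -> Z1
  P6: Z7 <- Z2 -> Z6 -> Z1
Condition 1 (no descendant of Z7 in the set): holds — descendants of Z7 are {Z1}; none are in {Z8}.
Condition 2 (every backdoor path blocked by {Z8}):
  P1: open — no interior node is in the conditioning set.
  P2: open — no interior node is in the conditioning set.
  P3: open — collider(s) Z8 are conditioned on (or have a conditioned descendant) and no non-collider on the path is in the set.
  P4: open — no interior node is in the conditioning set.
  P5: open — collider(s) Z8 are conditioned on (or have a conditioned descendant) and no non-collider on the path is in the set.
  P6: open — no interior node is in the conditioning set.
{Z8} does not satisfy the backdoor criterion.

No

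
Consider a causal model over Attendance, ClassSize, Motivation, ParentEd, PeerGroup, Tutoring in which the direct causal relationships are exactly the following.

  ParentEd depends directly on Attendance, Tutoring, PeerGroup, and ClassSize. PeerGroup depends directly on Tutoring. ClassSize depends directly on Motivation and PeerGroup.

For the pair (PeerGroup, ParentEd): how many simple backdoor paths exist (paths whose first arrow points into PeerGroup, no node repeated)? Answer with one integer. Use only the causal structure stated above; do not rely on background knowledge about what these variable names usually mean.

1

A backdoor path from PeerGroup to ParentEd is any simple undirected path whose first edge points into PeerGroup (i.e. leaves PeerGroup via a parent).
Parents of PeerGroup: {Tutoring}.
Enumerating:
  P1: PeerGroup <- Tutoring -> ParentEd
That exhausts the simple backdoor paths. Count: 1.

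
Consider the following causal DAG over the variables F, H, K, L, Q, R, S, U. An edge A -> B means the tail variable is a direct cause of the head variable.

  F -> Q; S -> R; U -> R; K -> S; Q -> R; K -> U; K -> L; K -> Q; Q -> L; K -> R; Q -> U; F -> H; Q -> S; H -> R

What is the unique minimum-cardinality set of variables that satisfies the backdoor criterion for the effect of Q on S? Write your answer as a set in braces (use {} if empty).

{K}

Variables eligible for adjustment (non-descendants of Q, excluding Q and S): {F, H, K}.
Backdoor paths from Q to S:
  P1: Q <- F -> H -> R <- K -> S
  P2: Q <- F -> H -> R <- U <- K -> S
  P3: Q <- F -> H -> R <- S
  P4: Q <- K -> U -> R <- S
  P5: Q <- K -> S
  P6: Q <- K -> R <- S
The empty set is not sufficient: P5 (Q <- K -> S) has no collider blocking it and no conditioned non-collider, so it is open.
Try {K}:
  P1: blocked at collider R (neither it nor any descendant is in the conditioning set).
  P2: blocked at collider R (neither it nor any descendant is in the conditioning set).
  P3: blocked at collider R (neither it nor any descendant is in the conditioning set).
  P4: blocked at fork node K ∈ conditioning set.
  P5: blocked at fork node K ∈ conditioning set.
  P6: blocked at fork node K ∈ conditioning set.
{K} contains no descendant of Q and blocks every backdoor path.
No other singleton works — e.g. {F} leaves P5 open — so {K} is the unique smallest valid adjustment set.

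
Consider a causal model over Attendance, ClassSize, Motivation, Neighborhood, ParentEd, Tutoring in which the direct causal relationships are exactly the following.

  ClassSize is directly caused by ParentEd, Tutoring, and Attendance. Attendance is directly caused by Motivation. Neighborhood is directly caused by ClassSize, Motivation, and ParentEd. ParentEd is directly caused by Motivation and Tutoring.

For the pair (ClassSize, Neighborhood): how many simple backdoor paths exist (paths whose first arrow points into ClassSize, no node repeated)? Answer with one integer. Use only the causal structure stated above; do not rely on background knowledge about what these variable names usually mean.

6

A backdoor path from ClassSize to Neighborhood is any simple undirected path whose first edge points into ClassSize (i.e. leaves ClassSize via a parent).
Parents of ClassSize: {Attendance, ParentEd, Tutoring}.
Enumerating:
  P1: ClassSize <- Tutoring -> ParentEd <- Motivation -> Neighborhood
  P2: ClassSize <- Tutoring -> ParentEd -> Neighborhood
  P3: ClassSize <- Attendance <- Motivation -> ParentEd -> Neighborhood
  P4: ClassSize <- Attendance <- Motivation -> Neighborhood
  P5: ClassSize <- ParentEd <- Motivation -> Neighborhood
  P6: ClassSize <- ParentEd -> Neighborhood
That exhausts the simple backdoor paths. Count: 6.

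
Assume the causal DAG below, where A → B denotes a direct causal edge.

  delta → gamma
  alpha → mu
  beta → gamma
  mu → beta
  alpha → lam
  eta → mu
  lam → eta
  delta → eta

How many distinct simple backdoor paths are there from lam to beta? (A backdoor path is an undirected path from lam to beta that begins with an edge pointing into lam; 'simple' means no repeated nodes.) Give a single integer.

A backdoor path from lam to beta is any simple undirected path whose first edge points into lam (i.e. leaves lam via a parent).
Parents of lam: {alpha}.
Enumerating:
  P1: lam <- alpha -> mu <- eta <- delta -> gamma <- beta
  P2: lam <- alpha -> mu -> beta
That exhausts the simple backdoor paths. Count: 2.

2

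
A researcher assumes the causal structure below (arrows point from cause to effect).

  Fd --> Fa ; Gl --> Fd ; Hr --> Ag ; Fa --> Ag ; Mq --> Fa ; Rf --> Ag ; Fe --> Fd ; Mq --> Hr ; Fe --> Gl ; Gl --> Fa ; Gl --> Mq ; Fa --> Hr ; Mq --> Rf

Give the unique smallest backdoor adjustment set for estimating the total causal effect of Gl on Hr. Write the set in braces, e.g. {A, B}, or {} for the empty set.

Variables eligible for adjustment (non-descendants of Gl, excluding Gl and Hr): {Fe}.
Backdoor paths from Gl to Hr:
  P1: Gl <- Fe -> Fd -> Fa <- Mq -> Rf -> Ag <- Hr
  P2: Gl <- Fe -> Fd -> Fa <- Mq -> Hr
  P3: Gl <- Fe -> Fd -> Fa -> Hr
  P4: Gl <- Fe -> Fd -> Fa -> Ag <- Rf <- Mq -> Hr
  P5: Gl <- Fe -> Fd -> Fa -> Ag <- Hr
The empty set is not sufficient: P3 (Gl <- Fe -> Fd -> Fa -> Hr) has no collider blocking it and no conditioned non-collider, so it is open.
Try {Fe}:
  P1: blocked at fork node Fe ∈ conditioning set.
  P2: blocked at fork node Fe ∈ conditioning set.
  P3: blocked at fork node Fe ∈ conditioning set.
  P4: blocked at fork node Fe ∈ conditioning set.
  P5: blocked at fork node Fe ∈ conditioning set.
{Fe} contains no descendant of Gl and blocks every backdoor path.
{Fe} is the unique smallest valid adjustment set.

{Fe}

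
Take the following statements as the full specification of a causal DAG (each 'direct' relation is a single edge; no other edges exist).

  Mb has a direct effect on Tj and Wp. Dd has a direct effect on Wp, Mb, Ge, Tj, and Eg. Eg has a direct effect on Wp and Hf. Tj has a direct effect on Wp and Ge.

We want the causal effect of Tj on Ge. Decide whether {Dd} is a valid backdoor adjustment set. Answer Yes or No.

Backdoor paths from Tj to Ge (paths whose first edge points into Tj):
  P1: Tj <- Dd -> Ge
  P2: Tj <- Mb <- Dd -> Ge
  P3: Tj <- Mb -> Wp <- Dd -> Ge
  P4: Tj <- Mb -> Wp <- Eg <- Dd -> Ge
Condition 1 (no descendant of Tj in the set): holds — descendants of Tj are {Ge, Wp}; none are in {Dd}.
Condition 2 (every backdoor path blocked by {Dd}):
  P1: blocked at fork node Dd ∈ conditioning set.
  P2: blocked at fork node Dd ∈ conditioning set.
  P3: blocked at collider Wp (neither it nor any descendant is in the conditioning set).
  P4: blocked at collider Wp (neither it nor any descendant is in the conditioning set).
{Dd} satisfies the backdoor criterion.

Yes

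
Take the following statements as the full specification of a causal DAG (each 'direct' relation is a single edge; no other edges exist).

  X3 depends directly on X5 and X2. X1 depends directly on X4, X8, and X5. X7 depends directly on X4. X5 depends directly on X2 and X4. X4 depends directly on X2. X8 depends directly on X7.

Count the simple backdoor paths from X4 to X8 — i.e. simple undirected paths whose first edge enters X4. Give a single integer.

2

A backdoor path from X4 to X8 is any simple undirected path whose first edge points into X4 (i.e. leaves X4 via a parent).
Parents of X4: {X2}.
Enumerating:
  P1: X4 <- X2 -> X5 -> X1 <- X8
  P2: X4 <- X2 -> X3 <- X5 -> X1 <- X8
That exhausts the simple backdoor paths. Count: 2.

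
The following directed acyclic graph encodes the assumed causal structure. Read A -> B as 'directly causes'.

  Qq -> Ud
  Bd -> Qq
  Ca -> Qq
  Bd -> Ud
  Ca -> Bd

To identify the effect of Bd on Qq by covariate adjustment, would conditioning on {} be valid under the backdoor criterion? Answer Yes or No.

Backdoor paths from Bd to Qq (paths whose first edge points into Bd):
  P1: Bd <- Ca -> Qq
Condition 1 (no descendant of Bd in the set): holds — descendants of Bd are {Qq, Ud}; none are in {}.
Condition 2 (every backdoor path blocked by {}):
  P1: open — no interior node is in the conditioning set.
{} does not satisfy the backdoor criterion.

No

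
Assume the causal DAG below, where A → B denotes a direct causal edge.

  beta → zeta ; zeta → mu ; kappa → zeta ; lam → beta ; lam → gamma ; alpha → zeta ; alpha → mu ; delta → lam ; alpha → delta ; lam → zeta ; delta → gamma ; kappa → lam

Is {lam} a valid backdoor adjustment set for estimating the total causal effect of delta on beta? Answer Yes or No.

No

Backdoor paths from delta to beta (paths whose first edge points into delta):
  P1: delta <- alpha -> zeta <- kappa -> lam -> beta
  P2: delta <- alpha -> zeta <- lam -> beta
  P3: delta <- alpha -> zeta <- beta
  P4: delta <- alpha -> mu <- zeta <- kappa -> lam -> beta
  P5: delta <- alpha -> mu <- zeta <- lam -> beta
  P6: delta <- alpha -> mu <- zeta <- beta
Condition 1 (no descendant of delta in the set): FAILS — lam is a descendant of delta.
Condition 2 (every backdoor path blocked by {lam}):
  P1: blocked at collider zeta (neither it nor any descendant is in the conditioning set).
  P2: blocked at collider zeta (neither it nor any descendant is in the conditioning set).
  P3: blocked at collider zeta (neither it nor any descendant is in the conditioning set).
  P4: blocked at collider mu (neither it nor any descendant is in the conditioning set).
  P5: blocked at collider mu (neither it nor any descendant is in the conditioning set).
  P6: blocked at collider mu (neither it nor any descendant is in the conditioning set).
{lam} does not satisfy the backdoor criterion.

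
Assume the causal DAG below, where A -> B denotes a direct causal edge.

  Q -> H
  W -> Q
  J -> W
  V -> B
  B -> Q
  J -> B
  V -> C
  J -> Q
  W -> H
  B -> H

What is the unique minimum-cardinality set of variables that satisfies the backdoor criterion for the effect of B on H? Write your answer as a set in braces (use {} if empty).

{J}

Variables eligible for adjustment (non-descendants of B, excluding B and H): {C, J, V, W}.
Backdoor paths from B to H:
  P1: B <- J -> W -> Q -> H
  P2: B <- J -> W -> H
  P3: B <- J -> Q <- W -> H
  P4: B <- J -> Q -> H
The empty set is not sufficient: P1 (B <- J -> W -> Q -> H) has no collider blocking it and no conditioned non-collider, so it is open.
Try {J}:
  P1: blocked at fork node J ∈ conditioning set.
  P2: blocked at fork node J ∈ conditioning set.
  P3: blocked at fork node J ∈ conditioning set.
  P4: blocked at fork node J ∈ conditioning set.
{J} contains no descendant of B and blocks every backdoor path.
No other singleton works — e.g. {V} leaves P1 open — so {J} is the unique smallest valid adjustment set.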